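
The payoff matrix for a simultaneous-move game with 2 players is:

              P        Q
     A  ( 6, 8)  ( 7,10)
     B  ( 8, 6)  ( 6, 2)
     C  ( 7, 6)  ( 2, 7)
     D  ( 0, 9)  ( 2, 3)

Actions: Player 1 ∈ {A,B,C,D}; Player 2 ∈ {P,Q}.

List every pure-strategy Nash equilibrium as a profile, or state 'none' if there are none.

PSNE = {(A,Q), (B,P)}

(A,P): not NE [P1→B gives 8>6; P2→Q gives 10>8]
(A,Q): NE
(B,P): NE
(B,Q): not NE [P1→A gives 7>6; P2→P gives 6>2]
(C,P): not NE [P1→B gives 8>7; P2→Q gives 7>6]
(C,Q): not NE [P1→A gives 7>2]
(D,P): not NE [P1→B gives 8>0]
(D,Q): not NE [P1→A gives 7>2; P2→P gives 9>3]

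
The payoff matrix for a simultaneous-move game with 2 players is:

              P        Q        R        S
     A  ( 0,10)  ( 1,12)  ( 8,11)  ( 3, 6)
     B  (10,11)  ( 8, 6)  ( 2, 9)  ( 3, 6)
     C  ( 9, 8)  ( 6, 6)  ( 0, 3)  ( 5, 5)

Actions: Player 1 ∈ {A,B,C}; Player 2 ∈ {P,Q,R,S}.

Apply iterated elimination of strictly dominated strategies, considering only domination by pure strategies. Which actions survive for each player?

Remaining: P1:{A,B} P2:{P,Q,R}

P2 drop S (P beats it: A:10>6 B:11>6 C:8>5)
P1 drop C (B beats it: P:10>9 Q:8>6 R:2>0)
P1→{A,B} P2→{P,Q,R}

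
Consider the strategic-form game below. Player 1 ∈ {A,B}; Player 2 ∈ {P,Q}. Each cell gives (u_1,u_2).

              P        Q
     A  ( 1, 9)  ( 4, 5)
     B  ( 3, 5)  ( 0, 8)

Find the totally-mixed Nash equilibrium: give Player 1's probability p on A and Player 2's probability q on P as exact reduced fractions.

p=3/7, q=2/3

P1 indiff ⇒ q·1+(1-q)·4 = q·3+(1-q)·0 ⇒ q(-2) = (1-q)(-4) ⇒ q = 2/3
P2 indiff ⇒ p·9+(1-p)·5 = p·5+(1-p)·8 ⇒ p(4) = (1-p)(3) ⇒ p = 3/7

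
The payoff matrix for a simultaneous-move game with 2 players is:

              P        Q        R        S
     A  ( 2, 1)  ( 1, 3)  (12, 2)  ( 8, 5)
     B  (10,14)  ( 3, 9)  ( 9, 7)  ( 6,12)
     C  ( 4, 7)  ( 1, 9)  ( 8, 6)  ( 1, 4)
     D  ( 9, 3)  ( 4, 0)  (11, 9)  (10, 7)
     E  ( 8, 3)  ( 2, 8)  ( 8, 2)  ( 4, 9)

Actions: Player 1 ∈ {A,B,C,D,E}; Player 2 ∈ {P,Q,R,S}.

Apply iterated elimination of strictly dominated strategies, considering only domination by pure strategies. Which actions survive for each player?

Survivors P1:{A,B,D} P2:{P,R,S}

P1 drop C (B beats it: P:10>4 Q:3>1 R:9>8 S:6>1)
P1 drop E (B beats it: P:10>8 Q:3>2 R:9>8 S:6>4)
P2 drop Q (S beats it: A:5>3 B:12>9 D:7>0)
P1→{A,B,D} P2→{P,R,S}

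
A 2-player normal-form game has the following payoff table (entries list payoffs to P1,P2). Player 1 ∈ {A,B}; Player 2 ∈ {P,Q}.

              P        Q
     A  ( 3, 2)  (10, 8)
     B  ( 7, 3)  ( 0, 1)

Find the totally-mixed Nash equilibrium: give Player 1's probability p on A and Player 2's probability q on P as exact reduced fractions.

P1 indiff ⇒ q·3+(1-q)·10 = q·7+(1-q)·0 ⇒ q(-4) = (1-q)(-10) ⇒ q = 5/7
P2 indiff ⇒ p·2+(1-p)·3 = p·8+(1-p)·1 ⇒ p(-6) = (1-p)(-2) ⇒ p = 1/4

p=1/4, q=5/7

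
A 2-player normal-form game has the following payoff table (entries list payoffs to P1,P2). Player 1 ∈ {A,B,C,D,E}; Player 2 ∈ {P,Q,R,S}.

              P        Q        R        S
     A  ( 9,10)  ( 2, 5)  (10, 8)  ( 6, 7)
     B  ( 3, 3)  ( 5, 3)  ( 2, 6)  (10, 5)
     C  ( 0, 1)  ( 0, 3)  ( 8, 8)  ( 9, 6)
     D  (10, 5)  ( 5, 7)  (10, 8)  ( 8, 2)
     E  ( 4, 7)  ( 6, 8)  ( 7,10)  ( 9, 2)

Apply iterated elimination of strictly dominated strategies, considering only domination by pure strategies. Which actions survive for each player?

P2 drop Q (R beats it: A:8>5 B:6>3 C:8>3 D:8>7 E:10>8)
P2 drop S (R beats it: A:8>7 B:6>5 C:8>6 D:8>2 E:10>2)
P1 drop B (A beats it: P:9>3 R:10>2)
P1 drop C (A beats it: P:9>0 R:10>8)
P1 drop E (A beats it: P:9>4 R:10>7)
P1→{A,D} P2→{P,R}

IESDS → P1:{A,D} P2:{P,R}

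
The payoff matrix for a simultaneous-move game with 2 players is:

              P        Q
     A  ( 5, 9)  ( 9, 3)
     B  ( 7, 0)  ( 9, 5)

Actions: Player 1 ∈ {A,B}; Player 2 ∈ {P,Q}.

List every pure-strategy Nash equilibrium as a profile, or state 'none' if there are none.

Nash profiles: (B,Q)

(A,P): not NE [P1→B gives 7>5]
(A,Q): not NE [P2→P gives 9>3]
(B,P): not NE [P2→Q gives 5>0]
(B,Q): NE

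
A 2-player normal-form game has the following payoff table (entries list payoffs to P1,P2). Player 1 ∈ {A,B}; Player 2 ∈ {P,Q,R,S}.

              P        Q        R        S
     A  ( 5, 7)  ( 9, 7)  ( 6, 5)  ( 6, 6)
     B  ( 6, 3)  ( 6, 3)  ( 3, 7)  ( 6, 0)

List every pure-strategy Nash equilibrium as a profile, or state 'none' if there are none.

NE set: (A,Q)

(A,P): not NE [P1→B gives 6>5]
(A,Q): NE
(A,R): not NE [P2→Q gives 7>5]
(A,S): not NE [P2→Q gives 7>6]
(B,P): not NE [P2→R gives 7>3]
(B,Q): not NE [P1→A gives 9>6; P2→R gives 7>3]
(B,R): not NE [P1→A gives 6>3]
(B,S): not NE [P2→R gives 7>0]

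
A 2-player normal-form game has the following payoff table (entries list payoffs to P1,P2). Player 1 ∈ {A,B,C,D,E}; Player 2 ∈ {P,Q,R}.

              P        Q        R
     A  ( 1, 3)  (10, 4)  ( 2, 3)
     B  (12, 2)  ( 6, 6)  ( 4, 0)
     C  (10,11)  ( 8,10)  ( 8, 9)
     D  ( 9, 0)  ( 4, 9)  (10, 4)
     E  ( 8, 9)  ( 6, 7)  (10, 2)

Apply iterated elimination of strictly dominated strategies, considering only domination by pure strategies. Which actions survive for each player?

Remaining: P1:{A,B,C} P2:{P,Q}

P2 drop R (Q beats it: A:4>3 B:6>0 C:10>9 D:9>4 E:7>2)
P1 drop D (B beats it: P:12>9 Q:6>4)
P1 drop E (C beats it: P:10>8 Q:8>6)
P1→{A,B,C} P2→{P,Q}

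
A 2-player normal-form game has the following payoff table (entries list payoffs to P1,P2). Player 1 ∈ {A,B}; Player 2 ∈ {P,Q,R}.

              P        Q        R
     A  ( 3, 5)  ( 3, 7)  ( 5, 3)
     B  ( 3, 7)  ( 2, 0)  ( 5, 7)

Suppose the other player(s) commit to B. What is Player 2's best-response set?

u_2(P vs B) = 7
u_2(Q vs B) = 0
u_2(R vs B) = 7
max payoff 7 at {P,R}

argmax u_2 = {P,R}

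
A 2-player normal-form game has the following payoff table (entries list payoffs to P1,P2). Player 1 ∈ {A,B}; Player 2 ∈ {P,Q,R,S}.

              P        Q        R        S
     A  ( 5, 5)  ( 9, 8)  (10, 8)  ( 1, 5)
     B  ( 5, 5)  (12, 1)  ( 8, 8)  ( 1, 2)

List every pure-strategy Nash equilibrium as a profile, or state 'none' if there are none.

(A,P): not NE [P2→R gives 8>5]
(A,Q): not NE [P1→B gives 12>9]
(A,R): NE
(A,S): not NE [P2→R gives 8>5]
(B,P): not NE [P2→R gives 8>5]
(B,Q): not NE [P2→R gives 8>1]
(B,R): not NE [P1→A gives 10>8]
(B,S): not NE [P2→R gives 8>2]

NE set: (A,R)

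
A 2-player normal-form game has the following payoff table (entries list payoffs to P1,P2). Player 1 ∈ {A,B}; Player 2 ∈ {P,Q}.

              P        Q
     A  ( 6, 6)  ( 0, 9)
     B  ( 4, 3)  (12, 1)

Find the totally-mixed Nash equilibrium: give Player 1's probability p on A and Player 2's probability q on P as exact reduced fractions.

P1 indiff ⇒ q·6+(1-q)·0 = q·4+(1-q)·12 ⇒ q(2) = (1-q)(12) ⇒ q = 6/7
P2 indiff ⇒ p·6+(1-p)·3 = p·9+(1-p)·1 ⇒ p(-3) = (1-p)(-2) ⇒ p = 2/5

(p,q) = (2/5, 6/7)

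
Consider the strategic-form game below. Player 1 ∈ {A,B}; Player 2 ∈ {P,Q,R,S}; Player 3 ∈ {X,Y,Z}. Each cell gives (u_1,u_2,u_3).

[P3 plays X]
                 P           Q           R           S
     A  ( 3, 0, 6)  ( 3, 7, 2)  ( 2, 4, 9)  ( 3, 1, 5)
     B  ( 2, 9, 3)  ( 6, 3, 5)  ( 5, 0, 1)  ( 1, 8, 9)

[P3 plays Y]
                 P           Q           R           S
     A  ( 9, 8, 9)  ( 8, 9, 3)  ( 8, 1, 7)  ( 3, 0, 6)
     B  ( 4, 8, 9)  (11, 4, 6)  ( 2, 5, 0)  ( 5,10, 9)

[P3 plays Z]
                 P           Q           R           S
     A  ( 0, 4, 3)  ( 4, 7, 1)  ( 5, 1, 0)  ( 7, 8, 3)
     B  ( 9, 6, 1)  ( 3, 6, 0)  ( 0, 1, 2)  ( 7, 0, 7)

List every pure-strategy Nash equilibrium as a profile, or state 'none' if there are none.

NE set: (B,S,Y)

(A,P,X): not NE [P2→Q gives 7>0; P3→Y gives 9>6]
(A,P,Y): not NE [P2→Q gives 9>8]
(A,P,Z): not NE [P1→B gives 9>0; P2→S gives 8>4; P3→Y gives 9>3]
(A,Q,X): not NE [P1→B gives 6>3; P3→Y gives 3>2]
(A,Q,Y): not NE [P1→B gives 11>8]
(A,Q,Z): not NE [P2→S gives 8>7; P3→Y gives 3>1]
(A,R,X): not NE [P1→B gives 5>2; P2→Q gives 7>4]
(A,R,Y): not NE [P2→Q gives 9>1; P3→X gives 9>7]
(A,R,Z): not NE [P2→S gives 8>1; P3→X gives 9>0]
(A,S,X): not NE [P2→Q gives 7>1; P3→Y gives 6>5]
(A,S,Y): not NE [P1→B gives 5>3; P2→Q gives 9>0]
(A,S,Z): not NE [P3→Y gives 6>3]
(B,P,X): not NE [P1→A gives 3>2; P3→Y gives 9>3]
(B,P,Y): not NE [P1→A gives 9>4; P2→S gives 10>8]
(B,P,Z): not NE [P3→Y gives 9>1]
(B,Q,X): not NE [P2→P gives 9>3; P3→Y gives 6>5]
(B,Q,Y): not NE [P2→S gives 10>4]
(B,Q,Z): not NE [P1→A gives 4>3; P3→Y gives 6>0]
(B,R,X): not NE [P2→P gives 9>0; P3→Z gives 2>1]
(B,R,Y): not NE [P1→A gives 8>2; P2→S gives 10>5; P3→Z gives 2>0]
(B,R,Z): not NE [P1→A gives 5>0; P2→Q gives 6>1]
(B,S,X): not NE [P1→A gives 3>1; P2→P gives 9>8]
(B,S,Y): NE
(B,S,Z): not NE [P2→Q gives 6>0; P3→Y gives 9>7]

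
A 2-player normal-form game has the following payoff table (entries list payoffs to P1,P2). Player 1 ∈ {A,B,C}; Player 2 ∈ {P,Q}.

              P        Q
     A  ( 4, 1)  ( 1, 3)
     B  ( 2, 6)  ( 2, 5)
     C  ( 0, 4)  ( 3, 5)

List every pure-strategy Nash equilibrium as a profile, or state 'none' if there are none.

PSNE = {(C,Q)}

(A,P): not NE [P2→Q gives 3>1]
(A,Q): not NE [P1→C gives 3>1]
(B,P): not NE [P1→A gives 4>2]
(B,Q): not NE [P1→C gives 3>2; P2→P gives 6>5]
(C,P): not NE [P1→A gives 4>0; P2→Q gives 5>4]
(C,Q): NE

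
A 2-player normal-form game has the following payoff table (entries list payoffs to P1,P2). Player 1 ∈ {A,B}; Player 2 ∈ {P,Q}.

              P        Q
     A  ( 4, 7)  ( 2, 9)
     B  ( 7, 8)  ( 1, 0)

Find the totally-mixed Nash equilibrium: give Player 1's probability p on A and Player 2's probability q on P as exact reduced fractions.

P1 mixes 4/5 on A; P2 mixes 1/4 on P

P1 indiff ⇒ q·4+(1-q)·2 = q·7+(1-q)·1 ⇒ q(-3) = (1-q)(-1) ⇒ q = 1/4
P2 indiff ⇒ p·7+(1-p)·8 = p·9+(1-p)·0 ⇒ p(-2) = (1-p)(-8) ⇒ p = 4/5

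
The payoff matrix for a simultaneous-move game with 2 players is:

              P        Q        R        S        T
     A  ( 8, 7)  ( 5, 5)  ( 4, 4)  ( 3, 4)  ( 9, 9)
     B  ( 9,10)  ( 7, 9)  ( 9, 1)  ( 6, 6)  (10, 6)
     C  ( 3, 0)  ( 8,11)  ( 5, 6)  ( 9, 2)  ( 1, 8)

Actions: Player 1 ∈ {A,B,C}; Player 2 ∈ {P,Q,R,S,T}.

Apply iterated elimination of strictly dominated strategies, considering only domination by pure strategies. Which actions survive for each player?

P1 drop A (B beats it: P:9>8 Q:7>5 R:9>4 S:6>3 T:10>9)
P2 drop R (Q beats it: B:9>1 C:11>6)
P2 drop S (Q beats it: B:9>6 C:11>2)
P2 drop T (Q beats it: B:9>6 C:11>8)
P1→{B,C} P2→{P,Q}

IESDS → P1:{B,C} P2:{P,Q}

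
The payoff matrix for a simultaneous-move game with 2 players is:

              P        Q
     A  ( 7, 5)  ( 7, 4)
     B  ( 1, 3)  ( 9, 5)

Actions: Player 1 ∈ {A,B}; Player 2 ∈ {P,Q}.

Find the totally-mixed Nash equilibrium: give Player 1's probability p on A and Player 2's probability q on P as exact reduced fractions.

(p,q) = (2/3, 1/4)

P1 indiff ⇒ q·7+(1-q)·7 = q·1+(1-q)·9 ⇒ q(6) = (1-q)(2) ⇒ q = 1/4
P2 indiff ⇒ p·5+(1-p)·3 = p·4+(1-p)·5 ⇒ p(1) = (1-p)(2) ⇒ p = 2/3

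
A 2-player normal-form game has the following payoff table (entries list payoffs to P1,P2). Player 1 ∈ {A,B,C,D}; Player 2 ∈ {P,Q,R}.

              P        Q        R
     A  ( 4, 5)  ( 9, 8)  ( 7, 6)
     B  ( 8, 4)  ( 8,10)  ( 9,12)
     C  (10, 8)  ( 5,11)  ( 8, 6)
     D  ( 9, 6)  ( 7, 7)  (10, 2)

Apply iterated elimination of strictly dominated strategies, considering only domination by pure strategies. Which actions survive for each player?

P2 drop P (Q beats it: A:8>5 B:10>4 C:11>8 D:7>6)
P1 drop C (B beats it: Q:8>5 R:9>8)
P1→{A,B,D} P2→{Q,R}

Remaining: P1:{A,B,D} P2:{Q,R}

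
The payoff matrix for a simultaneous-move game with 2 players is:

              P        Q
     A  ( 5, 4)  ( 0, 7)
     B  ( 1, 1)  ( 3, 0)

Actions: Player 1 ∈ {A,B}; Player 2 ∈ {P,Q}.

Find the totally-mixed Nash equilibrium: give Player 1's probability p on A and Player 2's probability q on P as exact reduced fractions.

P1 indiff ⇒ q·5+(1-q)·0 = q·1+(1-q)·3 ⇒ q(4) = (1-q)(3) ⇒ q = 3/7
P2 indiff ⇒ p·4+(1-p)·1 = p·7+(1-p)·0 ⇒ p(-3) = (1-p)(-1) ⇒ p = 1/4

p=1/4, q=3/7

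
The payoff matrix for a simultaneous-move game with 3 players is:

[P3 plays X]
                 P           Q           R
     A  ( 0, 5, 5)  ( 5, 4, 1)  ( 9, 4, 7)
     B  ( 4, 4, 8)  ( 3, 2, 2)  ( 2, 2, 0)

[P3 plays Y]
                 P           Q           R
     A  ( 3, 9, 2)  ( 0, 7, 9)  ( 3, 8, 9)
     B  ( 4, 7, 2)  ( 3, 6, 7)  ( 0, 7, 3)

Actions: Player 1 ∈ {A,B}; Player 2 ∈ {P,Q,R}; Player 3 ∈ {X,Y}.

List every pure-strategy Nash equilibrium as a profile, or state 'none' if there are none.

(A,P,X): not NE [P1→B gives 4>0]
(A,P,Y): not NE [P1→B gives 4>3; P3→X gives 5>2]
(A,Q,X): not NE [P2→P gives 5>4; P3→Y gives 9>1]
(A,Q,Y): not NE [P1→B gives 3>0; P2→P gives 9>7]
(A,R,X): not NE [P2→P gives 5>4; P3→Y gives 9>7]
(A,R,Y): not NE [P2→P gives 9>8]
(B,P,X): NE
(B,P,Y): not NE [P3→X gives 8>2]
(B,Q,X): not NE [P1→A gives 5>3; P2→P gives 4>2; P3→Y gives 7>2]
(B,Q,Y): not NE [P2→R gives 7>6]
(B,R,X): not NE [P1→A gives 9>2; P2→P gives 4>2; P3→Y gives 3>0]
(B,R,Y): not NE [P1→A gives 3>0]

NE set: (B,P,X)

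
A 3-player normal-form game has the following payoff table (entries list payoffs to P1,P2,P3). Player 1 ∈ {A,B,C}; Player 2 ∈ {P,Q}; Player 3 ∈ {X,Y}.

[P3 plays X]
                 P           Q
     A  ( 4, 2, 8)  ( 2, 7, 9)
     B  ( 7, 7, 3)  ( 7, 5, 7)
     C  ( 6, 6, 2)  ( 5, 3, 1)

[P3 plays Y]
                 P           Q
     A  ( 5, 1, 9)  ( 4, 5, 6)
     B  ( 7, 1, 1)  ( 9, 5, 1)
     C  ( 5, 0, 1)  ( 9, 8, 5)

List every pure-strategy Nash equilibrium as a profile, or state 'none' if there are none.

(A,P,X): not NE [P1→B gives 7>4; P2→Q gives 7>2; P3→Y gives 9>8]
(A,P,Y): not NE [P1→B gives 7>5; P2→Q gives 5>1]
(A,Q,X): not NE [P1→B gives 7>2]
(A,Q,Y): not NE [P1→C gives 9>4; P3→X gives 9>6]
(B,P,X): NE
(B,P,Y): not NE [P2→Q gives 5>1; P3→X gives 3>1]
(B,Q,X): not NE [P2→P gives 7>5]
(B,Q,Y): not NE [P3→X gives 7>1]
(C,P,X): not NE [P1→B gives 7>6]
(C,P,Y): not NE [P1→B gives 7>5; P2→Q gives 8>0; P3→X gives 2>1]
(C,Q,X): not NE [P1→B gives 7>5; P2→P gives 6>3; P3→Y gives 5>1]
(C,Q,Y): NE

PSNE = {(B,P,X), (C,Q,Y)}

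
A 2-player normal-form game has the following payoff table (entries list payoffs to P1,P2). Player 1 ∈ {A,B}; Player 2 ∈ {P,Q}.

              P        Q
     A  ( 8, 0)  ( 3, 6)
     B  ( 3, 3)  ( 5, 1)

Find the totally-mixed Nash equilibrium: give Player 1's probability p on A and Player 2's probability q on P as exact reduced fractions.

P1 indiff ⇒ q·8+(1-q)·3 = q·3+(1-q)·5 ⇒ q(5) = (1-q)(2) ⇒ q = 2/7
P2 indiff ⇒ p·0+(1-p)·3 = p·6+(1-p)·1 ⇒ p(-6) = (1-p)(-2) ⇒ p = 1/4

P1 mixes 1/4 on A; P2 mixes 2/7 on P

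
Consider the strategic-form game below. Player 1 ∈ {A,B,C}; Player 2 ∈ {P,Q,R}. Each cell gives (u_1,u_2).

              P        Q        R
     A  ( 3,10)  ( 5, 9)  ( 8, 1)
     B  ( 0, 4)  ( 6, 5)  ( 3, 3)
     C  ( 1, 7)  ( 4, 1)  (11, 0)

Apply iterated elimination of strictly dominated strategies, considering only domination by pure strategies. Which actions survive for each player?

Survivors P1:{A,B} P2:{P,Q}

P2 drop R (P beats it: A:10>1 B:4>3 C:7>0)
P1 drop C (A beats it: P:3>1 Q:5>4)
P1→{A,B} P2→{P,Q}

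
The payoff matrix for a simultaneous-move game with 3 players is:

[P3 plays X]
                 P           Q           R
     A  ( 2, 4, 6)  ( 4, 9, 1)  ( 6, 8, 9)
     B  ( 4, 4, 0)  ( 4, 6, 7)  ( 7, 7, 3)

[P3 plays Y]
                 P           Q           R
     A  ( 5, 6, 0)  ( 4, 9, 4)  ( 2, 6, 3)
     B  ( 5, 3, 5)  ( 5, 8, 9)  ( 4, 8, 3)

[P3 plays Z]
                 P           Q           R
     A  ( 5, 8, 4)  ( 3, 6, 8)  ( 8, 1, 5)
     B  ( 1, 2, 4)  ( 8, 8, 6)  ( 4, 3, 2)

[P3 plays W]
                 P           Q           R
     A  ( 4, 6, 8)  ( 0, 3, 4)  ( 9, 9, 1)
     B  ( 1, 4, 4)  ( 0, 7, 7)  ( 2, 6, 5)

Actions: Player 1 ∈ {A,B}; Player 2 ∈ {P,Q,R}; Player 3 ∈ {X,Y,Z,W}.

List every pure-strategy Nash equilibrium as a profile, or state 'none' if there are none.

(A,P,X): not NE [P1→B gives 4>2; P2→Q gives 9>4; P3→W gives 8>6]
(A,P,Y): not NE [P2→Q gives 9>6; P3→W gives 8>0]
(A,P,Z): not NE [P3→W gives 8>4]
(A,P,W): not NE [P2→R gives 9>6]
(A,Q,X): not NE [P3→Z gives 8>1]
(A,Q,Y): not NE [P1→B gives 5>4; P3→Z gives 8>4]
(A,Q,Z): not NE [P1→B gives 8>3; P2→P gives 8>6]
(A,Q,W): not NE [P2→R gives 9>3; P3→Z gives 8>4]
(A,R,X): not NE [P1→B gives 7>6; P2→Q gives 9>8]
(A,R,Y): not NE [P1→B gives 4>2; P2→Q gives 9>6; P3→X gives 9>3]
(A,R,Z): not NE [P2→P gives 8>1; P3→X gives 9>5]
(A,R,W): not NE [P3→X gives 9>1]
(B,P,X): not NE [P2→R gives 7>4; P3→Y gives 5>0]
(B,P,Y): not NE [P2→R gives 8>3]
(B,P,Z): not NE [P1→A gives 5>1; P2→Q gives 8>2; P3→Y gives 5>4]
(B,P,W): not NE [P1→A gives 4>1; P2→Q gives 7>4; P3→Y gives 5>4]
(B,Q,X): not NE [P2→R gives 7>6; P3→Y gives 9>7]
(B,Q,Y): NE
(B,Q,Z): not NE [P3→Y gives 9>6]
(B,Q,W): not NE [P3→Y gives 9>7]
(B,R,X): not NE [P3→W gives 5>3]
(B,R,Y): not NE [P3→W gives 5>3]
(B,R,Z): not NE [P1→A gives 8>4; P2→Q gives 8>3; P3→W gives 5>2]
(B,R,W): not NE [P1→A gives 9>2; P2→Q gives 7>6]

PSNE = {(B,Q,Y)}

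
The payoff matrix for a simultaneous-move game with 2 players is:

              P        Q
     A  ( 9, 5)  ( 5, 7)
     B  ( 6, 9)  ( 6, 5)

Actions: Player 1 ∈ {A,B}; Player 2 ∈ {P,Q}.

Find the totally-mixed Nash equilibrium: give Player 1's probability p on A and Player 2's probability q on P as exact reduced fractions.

P1 mixes 2/3 on A; P2 mixes 1/4 on P

P1 indiff ⇒ q·9+(1-q)·5 = q·6+(1-q)·6 ⇒ q(3) = (1-q)(1) ⇒ q = 1/4
P2 indiff ⇒ p·5+(1-p)·9 = p·7+(1-p)·5 ⇒ p(-2) = (1-p)(-4) ⇒ p = 2/3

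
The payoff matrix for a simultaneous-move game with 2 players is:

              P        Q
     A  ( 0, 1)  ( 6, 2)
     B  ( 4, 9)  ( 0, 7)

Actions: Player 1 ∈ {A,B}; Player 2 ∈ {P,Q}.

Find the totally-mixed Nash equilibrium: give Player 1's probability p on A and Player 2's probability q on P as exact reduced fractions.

(p,q) = (2/3, 3/5)

P1 indiff ⇒ q·0+(1-q)·6 = q·4+(1-q)·0 ⇒ q(-4) = (1-q)(-6) ⇒ q = 3/5
P2 indiff ⇒ p·1+(1-p)·9 = p·2+(1-p)·7 ⇒ p(-1) = (1-p)(-2) ⇒ p = 2/3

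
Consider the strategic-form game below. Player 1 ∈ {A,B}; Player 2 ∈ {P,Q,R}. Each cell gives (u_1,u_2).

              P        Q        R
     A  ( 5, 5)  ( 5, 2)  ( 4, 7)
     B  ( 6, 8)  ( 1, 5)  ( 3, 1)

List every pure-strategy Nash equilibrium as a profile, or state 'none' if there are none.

(A,P): not NE [P1→B gives 6>5; P2→R gives 7>5]
(A,Q): not NE [P2→R gives 7>2]
(A,R): NE
(B,P): NE
(B,Q): not NE [P1→A gives 5>1; P2→P gives 8>5]
(B,R): not NE [P1→A gives 4>3; P2→P gives 8>1]

PSNE = {(A,R), (B,P)}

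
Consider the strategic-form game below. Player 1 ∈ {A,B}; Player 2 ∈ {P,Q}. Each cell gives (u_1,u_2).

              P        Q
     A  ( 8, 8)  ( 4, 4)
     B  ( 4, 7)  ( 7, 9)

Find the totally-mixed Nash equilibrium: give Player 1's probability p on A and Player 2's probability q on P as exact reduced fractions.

p=1/3, q=3/7

P1 indiff ⇒ q·8+(1-q)·4 = q·4+(1-q)·7 ⇒ q(4) = (1-q)(3) ⇒ q = 3/7
P2 indiff ⇒ p·8+(1-p)·7 = p·4+(1-p)·9 ⇒ p(4) = (1-p)(2) ⇒ p = 1/3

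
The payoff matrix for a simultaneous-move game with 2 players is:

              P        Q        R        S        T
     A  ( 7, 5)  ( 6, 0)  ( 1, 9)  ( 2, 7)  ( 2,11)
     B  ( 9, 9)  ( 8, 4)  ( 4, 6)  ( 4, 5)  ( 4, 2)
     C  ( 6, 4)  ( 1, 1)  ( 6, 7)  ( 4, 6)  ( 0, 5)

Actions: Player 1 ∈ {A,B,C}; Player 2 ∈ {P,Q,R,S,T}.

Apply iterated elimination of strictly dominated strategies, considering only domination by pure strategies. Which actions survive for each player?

P1 drop A (B beats it: P:9>7 Q:8>6 R:4>1 S:4>2 T:4>2)
P2 drop Q (P beats it: B:9>4 C:4>1)
P2 drop S (R beats it: B:6>5 C:7>6)
P2 drop T (R beats it: B:6>2 C:7>5)
P1→{B,C} P2→{P,R}

IESDS → P1:{B,C} P2:{P,R}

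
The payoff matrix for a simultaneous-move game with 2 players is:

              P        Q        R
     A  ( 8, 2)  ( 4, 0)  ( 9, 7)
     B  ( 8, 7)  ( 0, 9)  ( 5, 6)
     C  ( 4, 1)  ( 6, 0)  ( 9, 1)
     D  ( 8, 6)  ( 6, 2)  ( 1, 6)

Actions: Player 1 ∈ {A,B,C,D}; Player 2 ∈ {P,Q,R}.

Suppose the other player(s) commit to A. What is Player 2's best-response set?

u_2(P vs A) = 2
u_2(Q vs A) = 0
u_2(R vs A) = 7
max payoff 7 at {R}

BR_2 = {R}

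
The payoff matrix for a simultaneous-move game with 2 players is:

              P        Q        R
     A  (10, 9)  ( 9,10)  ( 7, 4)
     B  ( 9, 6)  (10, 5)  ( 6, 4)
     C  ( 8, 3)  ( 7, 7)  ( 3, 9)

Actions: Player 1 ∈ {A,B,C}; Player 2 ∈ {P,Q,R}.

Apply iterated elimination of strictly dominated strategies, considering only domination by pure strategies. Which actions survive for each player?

Survivors P1:{A,B} P2:{P,Q}

P1 drop C (A beats it: P:10>8 Q:9>7 R:7>3)
P2 drop R (P beats it: A:9>4 B:6>4)
P1→{A,B} P2→{P,Q}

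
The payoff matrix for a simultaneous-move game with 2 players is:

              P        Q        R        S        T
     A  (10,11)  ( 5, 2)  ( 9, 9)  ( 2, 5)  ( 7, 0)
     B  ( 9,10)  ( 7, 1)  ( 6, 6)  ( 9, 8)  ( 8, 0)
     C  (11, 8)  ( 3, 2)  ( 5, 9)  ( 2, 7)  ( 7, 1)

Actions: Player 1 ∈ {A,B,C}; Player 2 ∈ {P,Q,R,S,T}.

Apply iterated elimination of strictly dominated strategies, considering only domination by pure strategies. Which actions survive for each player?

P2 drop Q (P beats it: A:11>2 B:10>1 C:8>2)
P2 drop S (P beats it: A:11>5 B:10>8 C:8>7)
P2 drop T (P beats it: A:11>0 B:10>0 C:8>1)
P1 drop B (A beats it: P:10>9 R:9>6)
P1→{A,C} P2→{P,R}

IESDS → P1:{A,C} P2:{P,R}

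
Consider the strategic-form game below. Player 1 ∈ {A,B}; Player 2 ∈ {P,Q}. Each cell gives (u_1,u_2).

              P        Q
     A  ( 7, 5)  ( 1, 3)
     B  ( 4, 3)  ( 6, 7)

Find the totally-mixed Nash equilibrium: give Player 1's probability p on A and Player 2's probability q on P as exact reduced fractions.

(p,q) = (2/3, 5/8)

P1 indiff ⇒ q·7+(1-q)·1 = q·4+(1-q)·6 ⇒ q(3) = (1-q)(5) ⇒ q = 5/8
P2 indiff ⇒ p·5+(1-p)·3 = p·3+(1-p)·7 ⇒ p(2) = (1-p)(4) ⇒ p = 2/3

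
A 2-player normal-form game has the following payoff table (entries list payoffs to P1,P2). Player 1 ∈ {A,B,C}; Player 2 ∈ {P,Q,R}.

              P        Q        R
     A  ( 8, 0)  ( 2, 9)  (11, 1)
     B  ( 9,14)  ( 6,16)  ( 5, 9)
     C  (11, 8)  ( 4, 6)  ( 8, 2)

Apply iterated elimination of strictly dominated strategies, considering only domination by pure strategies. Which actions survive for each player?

Remaining: P1:{B,C} P2:{P,Q}

P2 drop R (Q beats it: A:9>1 B:16>9 C:6>2)
P1 drop A (B beats it: P:9>8 Q:6>2)
P1→{B,C} P2→{P,Q}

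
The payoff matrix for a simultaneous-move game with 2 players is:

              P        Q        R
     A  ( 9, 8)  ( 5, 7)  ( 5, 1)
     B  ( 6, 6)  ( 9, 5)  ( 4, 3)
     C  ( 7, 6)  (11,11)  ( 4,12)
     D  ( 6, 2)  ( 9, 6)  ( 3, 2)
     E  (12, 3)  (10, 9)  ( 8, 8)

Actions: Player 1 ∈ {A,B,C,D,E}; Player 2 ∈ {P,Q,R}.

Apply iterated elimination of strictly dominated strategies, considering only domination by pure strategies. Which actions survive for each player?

Remaining: P1:{C,E} P2:{Q,R}

P1 drop A (E beats it: P:12>9 Q:10>5 R:8>5)
P1 drop B (E beats it: P:12>6 Q:10>9 R:8>4)
P1 drop D (C beats it: P:7>6 Q:11>9 R:4>3)
P2 drop P (Q beats it: C:11>6 E:9>3)
P1→{C,E} P2→{Q,R}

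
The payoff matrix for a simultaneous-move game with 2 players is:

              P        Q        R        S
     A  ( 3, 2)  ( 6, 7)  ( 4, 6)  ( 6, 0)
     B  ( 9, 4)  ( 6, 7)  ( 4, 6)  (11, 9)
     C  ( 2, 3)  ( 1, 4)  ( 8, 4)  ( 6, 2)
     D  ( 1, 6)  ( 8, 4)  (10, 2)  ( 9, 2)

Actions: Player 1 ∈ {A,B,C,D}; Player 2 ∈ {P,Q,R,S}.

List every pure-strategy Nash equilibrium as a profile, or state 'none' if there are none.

Nash profiles: (B,S)

(A,P): not NE [P1→B gives 9>3; P2→Q gives 7>2]
(A,Q): not NE [P1→D gives 8>6]
(A,R): not NE [P1→D gives 10>4; P2→Q gives 7>6]
(A,S): not NE [P1→B gives 11>6; P2→Q gives 7>0]
(B,P): not NE [P2→S gives 9>4]
(B,Q): not NE [P1→D gives 8>6; P2→S gives 9>7]
(B,R): not NE [P1→D gives 10>4; P2→S gives 9>6]
(B,S): NE
(C,P): not NE [P1→B gives 9>2; P2→R gives 4>3]
(C,Q): not NE [P1→D gives 8>1]
(C,R): not NE [P1→D gives 10>8]
(C,S): not NE [P1→B gives 11>6; P2→R gives 4>2]
(D,P): not NE [P1→B gives 9>1]
(D,Q): not NE [P2→P gives 6>4]
(D,R): not NE [P2→P gives 6>2]
(D,S): not NE [P1→B gives 11>9; P2→P gives 6>2]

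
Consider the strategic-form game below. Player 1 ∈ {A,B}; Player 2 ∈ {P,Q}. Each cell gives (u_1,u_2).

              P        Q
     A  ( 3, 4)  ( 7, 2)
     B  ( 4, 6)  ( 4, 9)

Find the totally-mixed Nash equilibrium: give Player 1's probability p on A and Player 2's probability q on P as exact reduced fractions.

P1 indiff ⇒ q·3+(1-q)·7 = q·4+(1-q)·4 ⇒ q(-1) = (1-q)(-3) ⇒ q = 3/4
P2 indiff ⇒ p·4+(1-p)·6 = p·2+(1-p)·9 ⇒ p(2) = (1-p)(3) ⇒ p = 3/5

P1 mixes 3/5 on A; P2 mixes 3/4 on P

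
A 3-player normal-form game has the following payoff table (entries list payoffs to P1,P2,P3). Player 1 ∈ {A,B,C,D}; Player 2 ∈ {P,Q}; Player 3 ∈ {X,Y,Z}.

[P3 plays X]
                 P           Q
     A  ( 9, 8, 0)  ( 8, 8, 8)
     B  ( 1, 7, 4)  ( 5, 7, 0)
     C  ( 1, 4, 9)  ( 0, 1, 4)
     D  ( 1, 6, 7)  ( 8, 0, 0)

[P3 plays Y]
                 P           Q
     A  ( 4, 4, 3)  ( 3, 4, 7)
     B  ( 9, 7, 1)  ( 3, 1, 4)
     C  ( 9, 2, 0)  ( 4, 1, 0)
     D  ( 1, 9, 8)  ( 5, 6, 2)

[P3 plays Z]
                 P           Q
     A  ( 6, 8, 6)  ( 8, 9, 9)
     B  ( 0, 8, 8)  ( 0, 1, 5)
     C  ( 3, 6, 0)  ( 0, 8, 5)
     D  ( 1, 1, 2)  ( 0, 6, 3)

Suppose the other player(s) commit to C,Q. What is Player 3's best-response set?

u_3(X vs C,Q) = 4
u_3(Y vs C,Q) = 0
u_3(Z vs C,Q) = 5
max payoff 5 at {Z}

P3 best: {Z}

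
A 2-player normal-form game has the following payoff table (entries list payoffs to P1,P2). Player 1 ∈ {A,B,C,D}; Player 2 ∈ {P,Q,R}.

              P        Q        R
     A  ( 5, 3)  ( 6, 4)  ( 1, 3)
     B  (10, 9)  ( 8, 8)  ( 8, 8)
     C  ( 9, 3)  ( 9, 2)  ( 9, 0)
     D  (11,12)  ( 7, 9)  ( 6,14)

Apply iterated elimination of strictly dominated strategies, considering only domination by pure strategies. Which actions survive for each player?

P1 drop A (B beats it: P:10>5 Q:8>6 R:8>1)
P2 drop Q (P beats it: B:9>8 C:3>2 D:12>9)
P1→{B,C,D} P2→{P,R}

Remaining: P1:{B,C,D} P2:{P,R}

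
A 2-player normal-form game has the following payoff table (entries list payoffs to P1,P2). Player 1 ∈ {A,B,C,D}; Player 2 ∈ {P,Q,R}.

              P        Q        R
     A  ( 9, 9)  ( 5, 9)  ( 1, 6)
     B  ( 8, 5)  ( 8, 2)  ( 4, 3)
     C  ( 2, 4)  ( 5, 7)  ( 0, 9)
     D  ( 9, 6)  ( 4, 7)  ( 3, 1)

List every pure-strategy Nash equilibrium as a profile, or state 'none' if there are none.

(A,P): NE
(A,Q): not NE [P1→B gives 8>5]
(A,R): not NE [P1→B gives 4>1; P2→Q gives 9>6]
(B,P): not NE [P1→D gives 9>8]
(B,Q): not NE [P2→P gives 5>2]
(B,R): not NE [P2→P gives 5>3]
(C,P): not NE [P1→D gives 9>2; P2→R gives 9>4]
(C,Q): not NE [P1→B gives 8>5; P2→R gives 9>7]
(C,R): not NE [P1→B gives 4>0]
(D,P): not NE [P2→Q gives 7>6]
(D,Q): not NE [P1→B gives 8>4]
(D,R): not NE [P1→B gives 4>3; P2→Q gives 7>1]

Nash profiles: (A,P)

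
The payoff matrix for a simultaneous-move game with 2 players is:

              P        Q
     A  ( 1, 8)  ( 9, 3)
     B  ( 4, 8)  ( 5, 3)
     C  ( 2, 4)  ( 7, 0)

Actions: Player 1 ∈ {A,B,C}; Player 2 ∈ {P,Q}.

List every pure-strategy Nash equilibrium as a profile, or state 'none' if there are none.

(A,P): not NE [P1→B gives 4>1]
(A,Q): not NE [P2→P gives 8>3]
(B,P): NE
(B,Q): not NE [P1→A gives 9>5; P2→P gives 8>3]
(C,P): not NE [P1→B gives 4>2]
(C,Q): not NE [P1→A gives 9>7; P2→P gives 4>0]

PSNE = {(B,P)}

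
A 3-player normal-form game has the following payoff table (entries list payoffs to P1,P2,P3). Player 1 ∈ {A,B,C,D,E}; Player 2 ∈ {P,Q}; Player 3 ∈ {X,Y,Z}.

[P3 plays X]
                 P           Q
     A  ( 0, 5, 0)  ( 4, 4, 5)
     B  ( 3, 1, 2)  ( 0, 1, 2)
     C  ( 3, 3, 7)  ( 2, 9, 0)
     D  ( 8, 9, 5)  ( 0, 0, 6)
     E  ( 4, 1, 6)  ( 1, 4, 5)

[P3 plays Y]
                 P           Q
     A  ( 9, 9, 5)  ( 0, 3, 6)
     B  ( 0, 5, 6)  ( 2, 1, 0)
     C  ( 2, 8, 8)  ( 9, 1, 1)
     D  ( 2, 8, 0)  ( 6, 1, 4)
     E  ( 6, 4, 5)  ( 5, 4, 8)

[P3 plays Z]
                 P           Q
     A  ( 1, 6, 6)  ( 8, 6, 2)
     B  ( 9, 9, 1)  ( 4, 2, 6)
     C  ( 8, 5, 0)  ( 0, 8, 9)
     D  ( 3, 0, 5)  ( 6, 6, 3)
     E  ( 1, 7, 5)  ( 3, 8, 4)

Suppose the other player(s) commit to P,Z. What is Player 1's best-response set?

u_1(A vs P,Z) = 1
u_1(B vs P,Z) = 9
u_1(C vs P,Z) = 8
u_1(D vs P,Z) = 3
u_1(E vs P,Z) = 1
max payoff 9 at {B}

argmax u_1 = {B}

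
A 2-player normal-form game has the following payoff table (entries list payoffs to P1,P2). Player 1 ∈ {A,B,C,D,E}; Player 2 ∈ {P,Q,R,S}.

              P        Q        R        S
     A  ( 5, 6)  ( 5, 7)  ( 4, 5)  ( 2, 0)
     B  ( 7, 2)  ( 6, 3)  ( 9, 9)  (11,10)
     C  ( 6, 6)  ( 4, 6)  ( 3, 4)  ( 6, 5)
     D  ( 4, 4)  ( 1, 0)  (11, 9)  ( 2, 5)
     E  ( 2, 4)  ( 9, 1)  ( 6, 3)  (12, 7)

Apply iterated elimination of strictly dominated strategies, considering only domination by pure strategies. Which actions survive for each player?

IESDS → P1:{B,D,E} P2:{R,S}

P1 drop A (B beats it: P:7>5 Q:6>5 R:9>4 S:11>2)
P1 drop C (B beats it: P:7>6 Q:6>4 R:9>3 S:11>6)
P2 drop P (S beats it: B:10>2 D:5>4 E:7>4)
P2 drop Q (R beats it: B:9>3 D:9>0 E:3>1)
P1→{B,D,E} P2→{R,S}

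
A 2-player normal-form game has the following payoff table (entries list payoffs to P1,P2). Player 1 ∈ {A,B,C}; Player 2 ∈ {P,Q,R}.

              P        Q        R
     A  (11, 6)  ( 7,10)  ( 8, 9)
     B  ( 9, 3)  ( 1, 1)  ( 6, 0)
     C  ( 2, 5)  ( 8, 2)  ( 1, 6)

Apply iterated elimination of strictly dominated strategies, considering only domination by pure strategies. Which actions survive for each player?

IESDS → P1:{A,C} P2:{Q,R}

P1 drop B (A beats it: P:11>9 Q:7>1 R:8>6)
P2 drop P (R beats it: A:9>6 C:6>5)
P1→{A,C} P2→{Q,R}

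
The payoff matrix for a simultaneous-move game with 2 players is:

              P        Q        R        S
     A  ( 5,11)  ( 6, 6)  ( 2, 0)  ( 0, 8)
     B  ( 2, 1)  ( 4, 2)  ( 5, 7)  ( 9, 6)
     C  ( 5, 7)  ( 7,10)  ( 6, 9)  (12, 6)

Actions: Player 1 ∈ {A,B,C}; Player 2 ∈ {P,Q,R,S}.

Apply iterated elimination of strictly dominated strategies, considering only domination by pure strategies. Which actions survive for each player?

Survivors P1:{A,C} P2:{P,Q}

P1 drop B (C beats it: P:5>2 Q:7>4 R:6>5 S:12>9)
P2 drop R (Q beats it: A:6>0 C:10>9)
P2 drop S (P beats it: A:11>8 C:7>6)
P1→{A,C} P2→{P,Q}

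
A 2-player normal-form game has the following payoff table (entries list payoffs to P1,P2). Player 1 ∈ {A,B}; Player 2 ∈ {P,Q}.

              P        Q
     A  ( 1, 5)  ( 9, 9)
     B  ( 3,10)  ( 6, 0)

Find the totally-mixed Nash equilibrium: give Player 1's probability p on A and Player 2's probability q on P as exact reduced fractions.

P1 indiff ⇒ q·1+(1-q)·9 = q·3+(1-q)·6 ⇒ q(-2) = (1-q)(-3) ⇒ q = 3/5
P2 indiff ⇒ p·5+(1-p)·10 = p·9+(1-p)·0 ⇒ p(-4) = (1-p)(-10) ⇒ p = 5/7

(p,q) = (5/7, 3/5)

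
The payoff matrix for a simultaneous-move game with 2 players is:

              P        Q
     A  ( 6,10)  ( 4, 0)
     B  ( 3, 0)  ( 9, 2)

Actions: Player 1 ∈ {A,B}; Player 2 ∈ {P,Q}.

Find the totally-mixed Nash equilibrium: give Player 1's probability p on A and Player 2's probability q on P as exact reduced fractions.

p=1/6, q=5/8

P1 indiff ⇒ q·6+(1-q)·4 = q·3+(1-q)·9 ⇒ q(3) = (1-q)(5) ⇒ q = 5/8
P2 indiff ⇒ p·10+(1-p)·0 = p·0+(1-p)·2 ⇒ p(10) = (1-p)(2) ⇒ p = 1/6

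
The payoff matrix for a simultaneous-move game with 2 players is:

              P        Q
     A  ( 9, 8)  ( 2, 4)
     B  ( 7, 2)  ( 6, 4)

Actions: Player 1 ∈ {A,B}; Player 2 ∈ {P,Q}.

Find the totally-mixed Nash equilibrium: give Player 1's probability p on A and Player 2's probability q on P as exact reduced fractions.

P1 mixes 1/3 on A; P2 mixes 2/3 on P

P1 indiff ⇒ q·9+(1-q)·2 = q·7+(1-q)·6 ⇒ q(2) = (1-q)(4) ⇒ q = 2/3
P2 indiff ⇒ p·8+(1-p)·2 = p·4+(1-p)·4 ⇒ p(4) = (1-p)(2) ⇒ p = 1/3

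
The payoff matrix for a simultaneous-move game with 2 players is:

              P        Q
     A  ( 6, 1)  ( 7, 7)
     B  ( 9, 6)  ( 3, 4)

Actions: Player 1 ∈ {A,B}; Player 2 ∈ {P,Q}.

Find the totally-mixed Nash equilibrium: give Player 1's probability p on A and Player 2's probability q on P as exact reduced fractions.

P1 mixes 1/4 on A; P2 mixes 4/7 on P

P1 indiff ⇒ q·6+(1-q)·7 = q·9+(1-q)·3 ⇒ q(-3) = (1-q)(-4) ⇒ q = 4/7
P2 indiff ⇒ p·1+(1-p)·6 = p·7+(1-p)·4 ⇒ p(-6) = (1-p)(-2) ⇒ p = 1/4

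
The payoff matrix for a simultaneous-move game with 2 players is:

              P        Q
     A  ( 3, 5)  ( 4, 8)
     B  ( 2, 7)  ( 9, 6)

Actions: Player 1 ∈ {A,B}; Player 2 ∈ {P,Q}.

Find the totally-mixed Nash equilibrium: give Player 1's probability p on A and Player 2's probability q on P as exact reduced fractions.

p=1/4, q=5/6

P1 indiff ⇒ q·3+(1-q)·4 = q·2+(1-q)·9 ⇒ q(1) = (1-q)(5) ⇒ q = 5/6
P2 indiff ⇒ p·5+(1-p)·7 = p·8+(1-p)·6 ⇒ p(-3) = (1-p)(-1) ⇒ p = 1/4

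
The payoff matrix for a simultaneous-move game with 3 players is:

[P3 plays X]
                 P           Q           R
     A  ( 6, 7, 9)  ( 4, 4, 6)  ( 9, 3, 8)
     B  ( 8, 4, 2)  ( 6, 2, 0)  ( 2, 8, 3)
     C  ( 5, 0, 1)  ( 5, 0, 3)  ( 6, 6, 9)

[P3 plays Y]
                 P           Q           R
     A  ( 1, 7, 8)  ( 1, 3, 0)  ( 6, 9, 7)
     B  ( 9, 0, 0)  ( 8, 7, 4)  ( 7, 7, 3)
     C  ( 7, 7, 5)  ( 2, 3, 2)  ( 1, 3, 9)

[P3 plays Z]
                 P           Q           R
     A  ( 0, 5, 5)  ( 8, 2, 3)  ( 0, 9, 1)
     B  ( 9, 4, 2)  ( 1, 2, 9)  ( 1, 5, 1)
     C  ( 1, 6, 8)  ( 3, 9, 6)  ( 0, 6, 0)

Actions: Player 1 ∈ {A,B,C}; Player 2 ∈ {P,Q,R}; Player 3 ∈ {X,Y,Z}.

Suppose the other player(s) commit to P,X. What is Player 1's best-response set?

argmax u_1 = {B}

u_1(A vs P,X) = 6
u_1(B vs P,X) = 8
u_1(C vs P,X) = 5
max payoff 8 at {B}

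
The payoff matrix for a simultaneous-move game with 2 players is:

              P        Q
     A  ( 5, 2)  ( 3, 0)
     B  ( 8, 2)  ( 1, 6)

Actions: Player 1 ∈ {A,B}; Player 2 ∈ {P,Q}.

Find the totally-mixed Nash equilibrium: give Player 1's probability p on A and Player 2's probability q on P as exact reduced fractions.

P1 indiff ⇒ q·5+(1-q)·3 = q·8+(1-q)·1 ⇒ q(-3) = (1-q)(-2) ⇒ q = 2/5
P2 indiff ⇒ p·2+(1-p)·2 = p·0+(1-p)·6 ⇒ p(2) = (1-p)(4) ⇒ p = 2/3

(p,q) = (2/3, 2/5)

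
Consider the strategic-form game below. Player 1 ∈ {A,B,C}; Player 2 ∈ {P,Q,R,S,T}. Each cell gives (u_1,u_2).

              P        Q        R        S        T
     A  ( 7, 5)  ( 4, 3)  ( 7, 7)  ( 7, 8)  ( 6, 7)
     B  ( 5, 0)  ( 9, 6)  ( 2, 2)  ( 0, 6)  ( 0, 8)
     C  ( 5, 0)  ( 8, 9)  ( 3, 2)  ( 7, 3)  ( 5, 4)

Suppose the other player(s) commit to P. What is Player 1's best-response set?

argmax u_1 = {A}

u_1(A vs P) = 7
u_1(B vs P) = 5
u_1(C vs P) = 5
max payoff 7 at {A}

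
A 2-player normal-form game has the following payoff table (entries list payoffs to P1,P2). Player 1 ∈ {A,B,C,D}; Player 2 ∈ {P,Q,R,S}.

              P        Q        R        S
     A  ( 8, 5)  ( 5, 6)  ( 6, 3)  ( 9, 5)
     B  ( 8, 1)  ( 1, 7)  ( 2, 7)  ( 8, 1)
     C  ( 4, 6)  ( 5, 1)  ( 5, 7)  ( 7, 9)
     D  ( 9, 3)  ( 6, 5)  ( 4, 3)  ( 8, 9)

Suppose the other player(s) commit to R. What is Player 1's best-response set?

u_1(A vs R) = 6
u_1(B vs R) = 2
u_1(C vs R) = 5
u_1(D vs R) = 4
max payoff 6 at {A}

argmax u_1 = {A}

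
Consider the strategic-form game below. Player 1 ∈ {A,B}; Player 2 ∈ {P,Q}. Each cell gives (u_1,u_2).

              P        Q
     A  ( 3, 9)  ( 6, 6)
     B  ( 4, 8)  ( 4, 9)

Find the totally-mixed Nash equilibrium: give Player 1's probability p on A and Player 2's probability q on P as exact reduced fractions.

p=1/4, q=2/3

P1 indiff ⇒ q·3+(1-q)·6 = q·4+(1-q)·4 ⇒ q(-1) = (1-q)(-2) ⇒ q = 2/3
P2 indiff ⇒ p·9+(1-p)·8 = p·6+(1-p)·9 ⇒ p(3) = (1-p)(1) ⇒ p = 1/4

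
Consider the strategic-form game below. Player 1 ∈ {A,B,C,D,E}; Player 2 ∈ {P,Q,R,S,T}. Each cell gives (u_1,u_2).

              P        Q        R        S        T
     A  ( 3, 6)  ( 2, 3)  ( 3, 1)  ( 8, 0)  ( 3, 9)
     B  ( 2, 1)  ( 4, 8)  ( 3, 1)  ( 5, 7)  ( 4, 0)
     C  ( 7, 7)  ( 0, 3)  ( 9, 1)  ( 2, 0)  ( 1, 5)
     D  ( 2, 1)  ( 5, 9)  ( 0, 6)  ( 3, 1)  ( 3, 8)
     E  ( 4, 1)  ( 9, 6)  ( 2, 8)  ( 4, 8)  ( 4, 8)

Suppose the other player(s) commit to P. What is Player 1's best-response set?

BR_1 = {C}

u_1(A vs P) = 3
u_1(B vs P) = 2
u_1(C vs P) = 7
u_1(D vs P) = 2
u_1(E vs P) = 4
max payoff 7 at {C}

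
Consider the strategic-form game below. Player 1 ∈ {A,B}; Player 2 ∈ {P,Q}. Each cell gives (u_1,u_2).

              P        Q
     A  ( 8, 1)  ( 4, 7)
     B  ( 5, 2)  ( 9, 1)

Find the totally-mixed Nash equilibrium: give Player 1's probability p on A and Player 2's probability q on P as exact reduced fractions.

(p,q) = (1/7, 5/8)

P1 indiff ⇒ q·8+(1-q)·4 = q·5+(1-q)·9 ⇒ q(3) = (1-q)(5) ⇒ q = 5/8
P2 indiff ⇒ p·1+(1-p)·2 = p·7+(1-p)·1 ⇒ p(-6) = (1-p)(-1) ⇒ p = 1/7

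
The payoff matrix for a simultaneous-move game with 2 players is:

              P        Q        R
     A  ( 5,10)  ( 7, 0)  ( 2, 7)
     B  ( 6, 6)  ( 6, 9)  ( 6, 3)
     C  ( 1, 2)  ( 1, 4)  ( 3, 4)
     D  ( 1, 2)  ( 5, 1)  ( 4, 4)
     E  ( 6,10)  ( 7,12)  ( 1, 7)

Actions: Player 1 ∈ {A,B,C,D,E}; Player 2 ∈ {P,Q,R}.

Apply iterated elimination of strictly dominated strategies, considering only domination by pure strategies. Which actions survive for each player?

P1 drop C (B beats it: P:6>1 Q:6>1 R:6>3)
P1 drop D (B beats it: P:6>1 Q:6>5 R:6>4)
P2 drop R (P beats it: A:10>7 B:6>3 E:10>7)
P1→{A,B,E} P2→{P,Q}

Remaining: P1:{A,B,E} P2:{P,Q}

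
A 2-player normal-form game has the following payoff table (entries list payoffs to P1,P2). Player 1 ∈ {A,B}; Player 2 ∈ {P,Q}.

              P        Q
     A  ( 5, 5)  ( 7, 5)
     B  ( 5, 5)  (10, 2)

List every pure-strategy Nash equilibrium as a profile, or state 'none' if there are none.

Nash profiles: (A,P), (B,P)

(A,P): NE
(A,Q): not NE [P1→B gives 10>7]
(B,P): NE
(B,Q): not NE [P2→P gives 5>2]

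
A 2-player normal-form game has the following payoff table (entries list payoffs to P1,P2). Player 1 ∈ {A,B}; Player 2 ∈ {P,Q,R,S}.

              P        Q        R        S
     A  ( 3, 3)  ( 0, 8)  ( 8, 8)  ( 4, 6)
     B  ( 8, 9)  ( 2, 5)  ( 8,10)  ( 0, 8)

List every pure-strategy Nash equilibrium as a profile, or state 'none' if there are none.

Nash profiles: (A,R), (B,R)

(A,P): not NE [P1→B gives 8>3; P2→R gives 8>3]
(A,Q): not NE [P1→B gives 2>0]
(A,R): NE
(A,S): not NE [P2→R gives 8>6]
(B,P): not NE [P2→R gives 10>9]
(B,Q): not NE [P2→R gives 10>5]
(B,R): NE
(B,S): not NE [P1→A gives 4>0; P2→R gives 10>8]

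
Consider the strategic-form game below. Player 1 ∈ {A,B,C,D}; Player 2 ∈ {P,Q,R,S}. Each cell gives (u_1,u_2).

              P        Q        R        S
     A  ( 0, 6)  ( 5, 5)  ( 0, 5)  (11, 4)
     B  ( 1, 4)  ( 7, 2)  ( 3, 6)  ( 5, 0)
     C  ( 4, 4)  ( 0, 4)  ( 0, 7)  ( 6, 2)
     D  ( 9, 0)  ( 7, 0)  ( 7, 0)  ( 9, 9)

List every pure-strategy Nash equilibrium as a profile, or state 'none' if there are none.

(A,P): not NE [P1→D gives 9>0]
(A,Q): not NE [P1→D gives 7>5; P2→P gives 6>5]
(A,R): not NE [P1→D gives 7>0; P2→P gives 6>5]
(A,S): not NE [P2→P gives 6>4]
(B,P): not NE [P1→D gives 9>1; P2→R gives 6>4]
(B,Q): not NE [P2→R gives 6>2]
(B,R): not NE [P1→D gives 7>3]
(B,S): not NE [P1→A gives 11>5; P2→R gives 6>0]
(C,P): not NE [P1→D gives 9>4; P2→R gives 7>4]
(C,Q): not NE [P1→D gives 7>0; P2→R gives 7>4]
(C,R): not NE [P1→D gives 7>0]
(C,S): not NE [P1→A gives 11>6; P2→R gives 7>2]
(D,P): not NE [P2→S gives 9>0]
(D,Q): not NE [P2→S gives 9>0]
(D,R): not NE [P2→S gives 9>0]
(D,S): not NE [P1→A gives 11>9]

Equilibria: none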